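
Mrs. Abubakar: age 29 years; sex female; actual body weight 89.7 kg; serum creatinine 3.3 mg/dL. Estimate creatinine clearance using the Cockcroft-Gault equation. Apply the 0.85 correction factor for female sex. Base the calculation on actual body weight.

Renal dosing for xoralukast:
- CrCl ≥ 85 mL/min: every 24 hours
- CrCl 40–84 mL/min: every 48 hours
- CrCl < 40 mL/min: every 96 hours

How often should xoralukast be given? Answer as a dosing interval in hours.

every 96 hours

CrCl = (140 − 29) × 89.7 / (72 × 3.3) × 0.85 = 9956.7 / 237.60 × 0.85 ≈ 35.6 mL/min
CrCl ≈ 36 mL/min → bracket < 40 mL/min → every 96 hours.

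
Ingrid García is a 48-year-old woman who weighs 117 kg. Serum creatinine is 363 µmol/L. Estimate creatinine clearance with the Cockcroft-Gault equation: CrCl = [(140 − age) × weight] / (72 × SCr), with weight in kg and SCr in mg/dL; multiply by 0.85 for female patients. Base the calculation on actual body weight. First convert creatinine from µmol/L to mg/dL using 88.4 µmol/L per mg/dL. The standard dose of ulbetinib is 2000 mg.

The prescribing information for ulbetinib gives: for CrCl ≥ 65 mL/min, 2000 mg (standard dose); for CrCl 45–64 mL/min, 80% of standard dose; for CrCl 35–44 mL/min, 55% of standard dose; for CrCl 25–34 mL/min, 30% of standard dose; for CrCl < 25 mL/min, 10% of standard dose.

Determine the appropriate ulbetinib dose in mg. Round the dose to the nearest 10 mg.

600 mg

SCr = 363 / 88.4 = 4.106 mg/dL
CrCl = (140 − 48) × 117 / (72 × 4.106) × 0.85 = 10764.0 / 295.63 × 0.85 ≈ 30.9 mL/min
CrCl ≈ 31 mL/min → bracket 25–34 mL/min.
30% of 2000 mg = 600 mg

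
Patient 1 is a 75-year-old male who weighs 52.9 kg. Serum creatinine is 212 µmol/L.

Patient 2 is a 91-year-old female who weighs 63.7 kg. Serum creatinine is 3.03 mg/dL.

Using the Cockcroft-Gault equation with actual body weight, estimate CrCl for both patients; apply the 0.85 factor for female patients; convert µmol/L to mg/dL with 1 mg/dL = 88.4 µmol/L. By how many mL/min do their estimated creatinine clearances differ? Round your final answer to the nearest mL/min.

Patient 1: SCr = 212 / 88.4 = 2.398 mg/dL
Patient 1: CrCl = (140 − 75) × 52.9 / (72 × 2.398) = 3438.5 / 172.66 ≈ 19.9 mL/min
Patient 2: CrCl = (140 − 91) × 63.7 / (72 × 3.03) × 0.85 = 3121.3 / 218.16 × 0.85 ≈ 12.2 mL/min
|19.9 − 12.2| = 7.7 mL/min

8 mL/min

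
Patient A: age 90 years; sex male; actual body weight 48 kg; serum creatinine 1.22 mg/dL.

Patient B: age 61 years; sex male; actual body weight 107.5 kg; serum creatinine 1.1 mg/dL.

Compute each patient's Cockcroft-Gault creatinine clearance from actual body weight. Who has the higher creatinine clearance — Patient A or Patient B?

Patient A: CrCl = (140 − 90) × 48 / (72 × 1.22) = 2400.0 / 87.84 ≈ 27.3 mL/min
Patient B: CrCl = (140 − 61) × 107.5 / (72 × 1.1) = 8492.5 / 79.20 ≈ 107.2 mL/min
27.3 vs 107.2 mL/min → Patient B is higher.

Patient B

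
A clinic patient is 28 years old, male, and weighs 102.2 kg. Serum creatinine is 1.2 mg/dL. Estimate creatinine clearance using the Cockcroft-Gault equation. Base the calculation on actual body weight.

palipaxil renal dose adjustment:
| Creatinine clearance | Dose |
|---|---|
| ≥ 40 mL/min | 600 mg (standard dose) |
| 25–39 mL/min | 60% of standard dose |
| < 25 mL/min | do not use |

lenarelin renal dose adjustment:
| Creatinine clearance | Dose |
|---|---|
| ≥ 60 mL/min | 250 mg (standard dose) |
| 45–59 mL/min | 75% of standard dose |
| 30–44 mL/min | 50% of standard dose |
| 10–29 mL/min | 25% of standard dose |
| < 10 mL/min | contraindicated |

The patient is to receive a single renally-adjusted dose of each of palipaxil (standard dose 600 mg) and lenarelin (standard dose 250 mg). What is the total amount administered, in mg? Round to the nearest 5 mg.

CrCl = (140 − 28) × 102.2 / (72 × 1.2) = 11446.4 / 86.40 ≈ 132.5 mL/min
CrCl ≈ 132 mL/min.
palipaxil: ≥ 40 mL/min → 100% of 600 mg = 600 mg.
lenarelin: ≥ 60 mL/min → 100% of 250 mg = 250 mg.
Total = 600 + 250 = 850 mg.

850 mg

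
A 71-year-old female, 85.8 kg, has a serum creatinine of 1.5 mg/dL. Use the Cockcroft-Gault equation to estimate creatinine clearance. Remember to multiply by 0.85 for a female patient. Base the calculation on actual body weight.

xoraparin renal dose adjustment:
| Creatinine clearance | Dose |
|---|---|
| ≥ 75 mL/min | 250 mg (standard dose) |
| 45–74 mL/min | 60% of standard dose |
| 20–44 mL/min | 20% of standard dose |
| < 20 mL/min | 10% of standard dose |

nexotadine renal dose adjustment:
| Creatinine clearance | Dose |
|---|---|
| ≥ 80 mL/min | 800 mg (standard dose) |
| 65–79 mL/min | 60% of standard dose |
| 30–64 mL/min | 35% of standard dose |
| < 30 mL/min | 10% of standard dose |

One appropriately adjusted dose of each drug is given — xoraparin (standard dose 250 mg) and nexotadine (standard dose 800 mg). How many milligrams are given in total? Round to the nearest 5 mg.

430 mg

CrCl = (140 − 71) × 85.8 / (72 × 1.5) × 0.85 = 5920.2 / 108.00 × 0.85 ≈ 46.6 mL/min
CrCl ≈ 47 mL/min.
xoraparin: 45–74 mL/min → 60% of 250 mg = 150 mg.
nexotadine: 30–64 mL/min → 35% of 800 mg = 280 mg.
Total = 150 + 280 = 430 mg.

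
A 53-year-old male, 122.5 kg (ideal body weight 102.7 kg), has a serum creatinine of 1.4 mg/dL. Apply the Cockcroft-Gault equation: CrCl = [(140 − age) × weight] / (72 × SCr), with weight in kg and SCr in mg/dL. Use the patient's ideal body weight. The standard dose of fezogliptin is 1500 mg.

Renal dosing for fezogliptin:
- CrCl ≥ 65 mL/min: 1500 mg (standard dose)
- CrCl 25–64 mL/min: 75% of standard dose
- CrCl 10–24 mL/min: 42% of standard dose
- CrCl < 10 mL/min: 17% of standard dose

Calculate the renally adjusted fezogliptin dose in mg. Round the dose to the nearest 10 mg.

1500 mg

CrCl = (140 − 53) × 102.7 / (72 × 1.4) = 8934.9 / 100.80 ≈ 88.6 mL/min
CrCl ≈ 89 mL/min → bracket ≥ 65 mL/min.
100% of 1500 mg = 1500 mg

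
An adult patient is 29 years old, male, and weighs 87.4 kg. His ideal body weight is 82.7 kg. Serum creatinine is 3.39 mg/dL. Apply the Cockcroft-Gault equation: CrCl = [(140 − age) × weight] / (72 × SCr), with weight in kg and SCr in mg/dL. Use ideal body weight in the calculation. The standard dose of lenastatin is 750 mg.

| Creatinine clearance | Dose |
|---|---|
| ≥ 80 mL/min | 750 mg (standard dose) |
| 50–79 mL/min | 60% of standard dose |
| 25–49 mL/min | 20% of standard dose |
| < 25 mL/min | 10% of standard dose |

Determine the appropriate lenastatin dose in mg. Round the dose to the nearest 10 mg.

150 mg

CrCl = (140 − 29) × 82.7 / (72 × 3.39) = 9179.7 / 244.08 ≈ 37.6 mL/min
CrCl ≈ 38 mL/min → bracket 25–49 mL/min.
20% of 750 mg = 150 mg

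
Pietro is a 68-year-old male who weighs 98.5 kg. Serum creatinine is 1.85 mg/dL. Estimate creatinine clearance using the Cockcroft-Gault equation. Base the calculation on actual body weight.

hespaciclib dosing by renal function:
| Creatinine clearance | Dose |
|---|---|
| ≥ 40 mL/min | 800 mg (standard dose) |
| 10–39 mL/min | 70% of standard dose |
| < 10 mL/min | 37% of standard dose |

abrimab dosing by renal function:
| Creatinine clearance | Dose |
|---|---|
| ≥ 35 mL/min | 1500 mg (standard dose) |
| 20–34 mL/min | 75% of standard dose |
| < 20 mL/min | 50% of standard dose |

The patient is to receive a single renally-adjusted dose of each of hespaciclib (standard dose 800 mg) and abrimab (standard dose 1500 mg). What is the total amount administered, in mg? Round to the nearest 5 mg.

2300 mg

CrCl = (140 − 68) × 98.5 / (72 × 1.85) = 7092.0 / 133.20 ≈ 53.2 mL/min
CrCl ≈ 53 mL/min.
hespaciclib: ≥ 40 mL/min → 100% of 800 mg = 800 mg.
abrimab: ≥ 35 mL/min → 100% of 1500 mg = 1500 mg.
Total = 800 + 1500 = 2300 mg.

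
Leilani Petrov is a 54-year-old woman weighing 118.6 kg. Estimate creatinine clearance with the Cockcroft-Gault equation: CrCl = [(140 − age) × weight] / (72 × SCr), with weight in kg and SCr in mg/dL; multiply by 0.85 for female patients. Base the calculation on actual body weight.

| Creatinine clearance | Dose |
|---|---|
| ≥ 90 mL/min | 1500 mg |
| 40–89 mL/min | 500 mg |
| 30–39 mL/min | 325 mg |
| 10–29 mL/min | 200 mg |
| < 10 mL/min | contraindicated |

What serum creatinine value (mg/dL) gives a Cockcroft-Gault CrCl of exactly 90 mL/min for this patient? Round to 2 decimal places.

1.34 mg/dL

Standard dose requires CrCl ≥ 90 mL/min.
Set (140 − 54) × 118.6 × 0.85 / (72 × SCr) = 90
SCr = (140 − 54) × 118.6 × 0.85 / (72 × 90) = 1.338 mg/dL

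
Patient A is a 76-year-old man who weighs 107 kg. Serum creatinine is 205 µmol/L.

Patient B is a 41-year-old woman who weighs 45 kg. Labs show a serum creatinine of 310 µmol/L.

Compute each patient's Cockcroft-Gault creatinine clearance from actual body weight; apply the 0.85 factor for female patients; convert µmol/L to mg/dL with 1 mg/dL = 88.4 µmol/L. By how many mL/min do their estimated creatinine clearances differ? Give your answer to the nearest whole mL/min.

Patient A: SCr = 205 / 88.4 = 2.319 mg/dL
Patient A: CrCl = (140 − 76) × 107 / (72 × 2.319) = 6848.0 / 166.97 ≈ 41.0 mL/min
Patient B: SCr = 310 / 88.4 = 3.507 mg/dL
Patient B: CrCl = (140 − 41) × 45 / (72 × 3.507) × 0.85 = 4455.0 / 252.50 × 0.85 ≈ 15.0 mL/min
|41.0 − 15.0| = 26.0 mL/min

26 mL/min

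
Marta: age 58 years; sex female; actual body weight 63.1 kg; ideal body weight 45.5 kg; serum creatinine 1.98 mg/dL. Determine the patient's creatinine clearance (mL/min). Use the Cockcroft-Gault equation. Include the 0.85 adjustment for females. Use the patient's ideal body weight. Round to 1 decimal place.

CrCl = (140 − 58) × 45.5 / (72 × 1.98) × 0.85 = 3731.0 / 142.56 × 0.85 ≈ 22.2 mL/min

22.2 mL/min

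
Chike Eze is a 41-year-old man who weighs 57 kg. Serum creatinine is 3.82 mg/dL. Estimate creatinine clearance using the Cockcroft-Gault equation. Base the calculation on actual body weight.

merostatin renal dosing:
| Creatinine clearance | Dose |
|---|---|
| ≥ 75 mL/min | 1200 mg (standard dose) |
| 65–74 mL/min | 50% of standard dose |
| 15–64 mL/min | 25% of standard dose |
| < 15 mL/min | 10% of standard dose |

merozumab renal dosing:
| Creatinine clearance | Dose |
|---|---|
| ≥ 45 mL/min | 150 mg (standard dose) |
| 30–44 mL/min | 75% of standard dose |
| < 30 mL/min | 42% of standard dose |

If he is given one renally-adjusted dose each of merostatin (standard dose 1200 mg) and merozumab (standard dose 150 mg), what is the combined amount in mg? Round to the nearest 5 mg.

CrCl = (140 − 41) × 57 / (72 × 3.82) = 5643.0 / 275.04 ≈ 20.5 mL/min
CrCl ≈ 21 mL/min.
merostatin: 15–64 mL/min → 25% of 1200 mg = 300 mg.
merozumab: < 30 mL/min → 42% of 150 mg = 63 mg.
Total = 300 + 63 = 363 mg.

365 mg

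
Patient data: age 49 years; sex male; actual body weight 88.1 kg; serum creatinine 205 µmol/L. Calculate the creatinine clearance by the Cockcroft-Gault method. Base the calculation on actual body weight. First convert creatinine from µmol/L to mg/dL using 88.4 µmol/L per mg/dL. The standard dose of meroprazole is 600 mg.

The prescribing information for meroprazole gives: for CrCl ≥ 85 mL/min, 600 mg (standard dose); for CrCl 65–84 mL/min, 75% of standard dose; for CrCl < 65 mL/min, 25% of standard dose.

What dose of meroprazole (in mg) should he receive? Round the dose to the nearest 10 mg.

150 mg

SCr = 205 / 88.4 = 2.319 mg/dL
CrCl = (140 − 49) × 88.1 / (72 × 2.319) = 8017.1 / 166.97 ≈ 48.0 mL/min
CrCl ≈ 48 mL/min → bracket < 65 mL/min.
25% of 600 mg = 150 mg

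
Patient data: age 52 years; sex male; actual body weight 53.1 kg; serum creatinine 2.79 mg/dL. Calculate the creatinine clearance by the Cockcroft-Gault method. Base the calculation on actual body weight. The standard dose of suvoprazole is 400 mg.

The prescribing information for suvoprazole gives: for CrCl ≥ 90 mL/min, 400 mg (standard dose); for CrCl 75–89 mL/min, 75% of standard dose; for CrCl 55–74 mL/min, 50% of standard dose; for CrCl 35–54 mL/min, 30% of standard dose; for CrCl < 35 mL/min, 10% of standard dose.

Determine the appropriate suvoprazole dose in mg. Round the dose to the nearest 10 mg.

CrCl = (140 − 52) × 53.1 / (72 × 2.79) = 4672.8 / 200.88 ≈ 23.3 mL/min
CrCl ≈ 23 mL/min → bracket < 35 mL/min.
10% of 400 mg = 40 mg

40 mg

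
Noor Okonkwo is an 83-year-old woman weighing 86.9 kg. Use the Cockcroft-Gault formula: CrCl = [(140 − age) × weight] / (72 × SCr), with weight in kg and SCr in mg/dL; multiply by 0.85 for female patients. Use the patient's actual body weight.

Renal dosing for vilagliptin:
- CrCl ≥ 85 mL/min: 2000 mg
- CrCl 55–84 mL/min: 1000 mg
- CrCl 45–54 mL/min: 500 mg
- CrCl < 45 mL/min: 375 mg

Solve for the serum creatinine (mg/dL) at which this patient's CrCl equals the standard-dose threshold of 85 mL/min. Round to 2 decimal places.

Standard dose requires CrCl ≥ 85 mL/min.
Set (140 − 83) × 86.9 × 0.85 / (72 × SCr) = 85
SCr = (140 − 83) × 86.9 × 0.85 / (72 × 85) = 0.688 mg/dL

0.69 mg/dL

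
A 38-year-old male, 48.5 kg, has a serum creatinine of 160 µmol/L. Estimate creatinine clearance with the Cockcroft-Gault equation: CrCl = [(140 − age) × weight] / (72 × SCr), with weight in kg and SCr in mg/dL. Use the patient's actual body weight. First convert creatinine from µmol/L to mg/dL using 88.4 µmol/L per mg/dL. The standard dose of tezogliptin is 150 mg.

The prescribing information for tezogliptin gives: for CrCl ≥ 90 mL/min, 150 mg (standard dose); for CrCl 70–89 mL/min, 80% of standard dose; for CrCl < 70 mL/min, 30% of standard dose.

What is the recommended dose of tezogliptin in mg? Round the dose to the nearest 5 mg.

SCr = 160 / 88.4 = 1.81 mg/dL
CrCl = (140 − 38) × 48.5 / (72 × 1.81) = 4947.0 / 130.32 ≈ 38.0 mL/min
CrCl ≈ 38 mL/min → bracket < 70 mL/min.
30% of 150 mg = 45 mg

45 mg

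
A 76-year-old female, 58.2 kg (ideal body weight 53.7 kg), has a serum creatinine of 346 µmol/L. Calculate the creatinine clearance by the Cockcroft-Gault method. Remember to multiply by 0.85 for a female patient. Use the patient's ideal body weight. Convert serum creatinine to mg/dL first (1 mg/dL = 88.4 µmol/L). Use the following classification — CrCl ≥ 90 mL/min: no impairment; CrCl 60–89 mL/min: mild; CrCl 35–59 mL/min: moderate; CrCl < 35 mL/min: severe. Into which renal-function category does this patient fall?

severe

SCr = 346 / 88.4 = 3.914 mg/dL
CrCl = (140 − 76) × 53.7 / (72 × 3.914) × 0.85 = 3436.8 / 281.81 × 0.85 ≈ 10.4 mL/min
10 mL/min falls in the 'severe' range.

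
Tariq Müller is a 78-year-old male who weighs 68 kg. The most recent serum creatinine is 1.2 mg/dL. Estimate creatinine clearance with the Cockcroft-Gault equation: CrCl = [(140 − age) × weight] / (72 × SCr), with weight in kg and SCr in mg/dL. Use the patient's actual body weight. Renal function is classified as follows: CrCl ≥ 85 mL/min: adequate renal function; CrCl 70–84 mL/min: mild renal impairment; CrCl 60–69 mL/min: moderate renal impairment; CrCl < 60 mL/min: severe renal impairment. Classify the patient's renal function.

severe renal impairment

CrCl = (140 − 78) × 68 / (72 × 1.2) = 4216.0 / 86.40 ≈ 48.8 mL/min
49 mL/min falls in the 'severe renal impairment' range.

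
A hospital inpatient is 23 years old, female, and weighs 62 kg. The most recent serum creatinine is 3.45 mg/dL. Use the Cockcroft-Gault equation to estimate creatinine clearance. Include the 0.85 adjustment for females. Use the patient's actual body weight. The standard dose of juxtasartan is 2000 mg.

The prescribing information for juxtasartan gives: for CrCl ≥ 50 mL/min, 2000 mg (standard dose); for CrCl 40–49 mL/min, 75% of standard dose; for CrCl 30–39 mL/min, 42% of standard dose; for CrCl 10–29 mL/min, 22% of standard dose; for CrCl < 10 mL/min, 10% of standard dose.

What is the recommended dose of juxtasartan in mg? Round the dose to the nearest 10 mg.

CrCl = (140 − 23) × 62 / (72 × 3.45) × 0.85 = 7254.0 / 248.40 × 0.85 ≈ 24.8 mL/min
CrCl ≈ 25 mL/min → bracket 10–29 mL/min.
22% of 2000 mg = 440 mg

440 mg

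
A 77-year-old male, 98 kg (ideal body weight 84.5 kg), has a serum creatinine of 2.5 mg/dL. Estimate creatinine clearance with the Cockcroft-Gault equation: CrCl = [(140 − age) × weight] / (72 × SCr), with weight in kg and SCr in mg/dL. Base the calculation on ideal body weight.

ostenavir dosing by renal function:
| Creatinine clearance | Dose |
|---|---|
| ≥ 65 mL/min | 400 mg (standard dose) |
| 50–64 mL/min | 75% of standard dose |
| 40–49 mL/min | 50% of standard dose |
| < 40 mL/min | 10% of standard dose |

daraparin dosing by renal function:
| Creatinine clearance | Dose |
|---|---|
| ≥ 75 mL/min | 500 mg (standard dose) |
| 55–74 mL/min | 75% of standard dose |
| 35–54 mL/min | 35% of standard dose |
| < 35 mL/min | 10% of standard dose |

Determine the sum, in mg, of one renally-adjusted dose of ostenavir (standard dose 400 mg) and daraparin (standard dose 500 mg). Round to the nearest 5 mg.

CrCl = (140 − 77) × 84.5 / (72 × 2.5) = 5323.5 / 180.00 ≈ 29.6 mL/min
CrCl ≈ 30 mL/min.
ostenavir: < 40 mL/min → 10% of 400 mg = 40 mg.
daraparin: < 35 mL/min → 10% of 500 mg = 50 mg.
Total = 40 + 50 = 90 mg.

90 mg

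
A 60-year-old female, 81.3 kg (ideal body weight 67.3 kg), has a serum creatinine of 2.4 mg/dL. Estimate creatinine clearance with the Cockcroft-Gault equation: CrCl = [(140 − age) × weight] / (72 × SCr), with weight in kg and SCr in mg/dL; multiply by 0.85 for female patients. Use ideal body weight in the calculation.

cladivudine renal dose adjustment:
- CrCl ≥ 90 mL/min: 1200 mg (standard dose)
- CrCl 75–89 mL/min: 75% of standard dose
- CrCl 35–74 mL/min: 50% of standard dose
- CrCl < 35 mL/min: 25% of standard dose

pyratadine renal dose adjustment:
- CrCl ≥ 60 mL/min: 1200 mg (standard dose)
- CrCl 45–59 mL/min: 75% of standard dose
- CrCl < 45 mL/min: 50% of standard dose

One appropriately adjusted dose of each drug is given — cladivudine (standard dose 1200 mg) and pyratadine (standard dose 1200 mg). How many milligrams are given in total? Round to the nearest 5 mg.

900 mg

CrCl = (140 − 60) × 67.3 / (72 × 2.4) × 0.85 = 5384.0 / 172.80 × 0.85 ≈ 26.5 mL/min
CrCl ≈ 26 mL/min.
cladivudine: < 35 mL/min → 25% of 1200 mg = 300 mg.
pyratadine: < 45 mL/min → 50% of 1200 mg = 600 mg.
Total = 300 + 600 = 900 mg.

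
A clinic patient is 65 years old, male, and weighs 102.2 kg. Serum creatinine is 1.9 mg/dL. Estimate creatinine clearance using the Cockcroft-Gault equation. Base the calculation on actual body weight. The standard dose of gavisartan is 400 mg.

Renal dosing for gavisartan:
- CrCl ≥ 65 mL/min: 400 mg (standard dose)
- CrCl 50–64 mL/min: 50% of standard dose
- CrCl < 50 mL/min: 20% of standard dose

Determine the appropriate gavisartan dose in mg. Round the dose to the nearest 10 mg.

CrCl = (140 − 65) × 102.2 / (72 × 1.9) = 7665.0 / 136.80 ≈ 56.0 mL/min
CrCl ≈ 56 mL/min → bracket 50–64 mL/min.
50% of 400 mg = 200 mg

200 mg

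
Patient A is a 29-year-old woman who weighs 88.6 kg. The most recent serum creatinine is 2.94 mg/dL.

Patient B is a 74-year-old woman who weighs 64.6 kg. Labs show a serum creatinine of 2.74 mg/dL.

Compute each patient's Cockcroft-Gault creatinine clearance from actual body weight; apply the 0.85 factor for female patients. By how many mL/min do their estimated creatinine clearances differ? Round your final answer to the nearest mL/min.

Patient A: CrCl = (140 − 29) × 88.6 / (72 × 2.94) × 0.85 = 9834.6 / 211.68 × 0.85 ≈ 39.5 mL/min
Patient B: CrCl = (140 − 74) × 64.6 / (72 × 2.74) × 0.85 = 4263.6 / 197.28 × 0.85 ≈ 18.4 mL/min
|39.5 − 18.4| = 21.1 mL/min

21 mL/min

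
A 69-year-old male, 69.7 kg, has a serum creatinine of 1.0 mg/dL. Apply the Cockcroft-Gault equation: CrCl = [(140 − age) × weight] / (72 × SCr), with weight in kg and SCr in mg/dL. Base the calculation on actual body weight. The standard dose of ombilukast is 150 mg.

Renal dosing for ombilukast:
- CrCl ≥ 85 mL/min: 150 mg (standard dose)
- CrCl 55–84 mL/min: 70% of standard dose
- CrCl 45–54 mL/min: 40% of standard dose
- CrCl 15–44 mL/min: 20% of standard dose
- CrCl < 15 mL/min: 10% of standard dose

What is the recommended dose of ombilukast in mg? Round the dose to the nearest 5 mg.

105 mg

CrCl = (140 − 69) × 69.7 / (72 × 1) = 4948.7 / 72.00 ≈ 68.7 mL/min
CrCl ≈ 69 mL/min → bracket 55–84 mL/min.
70% of 150 mg = 105 mg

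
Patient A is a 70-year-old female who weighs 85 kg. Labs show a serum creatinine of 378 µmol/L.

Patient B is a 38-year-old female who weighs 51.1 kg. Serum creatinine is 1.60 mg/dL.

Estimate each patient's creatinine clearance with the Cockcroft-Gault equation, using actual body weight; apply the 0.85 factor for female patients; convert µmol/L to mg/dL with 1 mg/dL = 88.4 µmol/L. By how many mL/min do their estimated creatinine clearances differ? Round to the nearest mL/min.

22 mL/min

Patient A: SCr = 378 / 88.4 = 4.276 mg/dL
Patient A: CrCl = (140 − 70) × 85 / (72 × 4.276) × 0.85 = 5950.0 / 307.87 × 0.85 ≈ 16.4 mL/min
Patient B: CrCl = (140 − 38) × 51.1 / (72 × 1.6) × 0.85 = 5212.2 / 115.20 × 0.85 ≈ 38.5 mL/min
|16.4 − 38.5| = 22.1 mL/min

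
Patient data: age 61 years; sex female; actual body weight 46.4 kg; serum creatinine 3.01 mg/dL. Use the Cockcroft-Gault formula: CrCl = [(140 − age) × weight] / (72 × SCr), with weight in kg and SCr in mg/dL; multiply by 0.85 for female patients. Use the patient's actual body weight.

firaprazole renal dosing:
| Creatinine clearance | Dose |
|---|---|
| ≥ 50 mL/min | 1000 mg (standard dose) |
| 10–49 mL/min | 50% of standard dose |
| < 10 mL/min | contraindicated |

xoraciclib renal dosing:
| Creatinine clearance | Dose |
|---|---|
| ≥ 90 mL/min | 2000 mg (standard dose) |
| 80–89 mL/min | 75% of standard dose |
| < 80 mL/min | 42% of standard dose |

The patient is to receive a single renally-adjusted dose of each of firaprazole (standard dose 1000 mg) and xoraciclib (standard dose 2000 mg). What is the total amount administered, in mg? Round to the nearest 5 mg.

1340 mg

CrCl = (140 − 61) × 46.4 / (72 × 3.01) × 0.85 = 3665.6 / 216.72 × 0.85 ≈ 14.4 mL/min
CrCl ≈ 14 mL/min.
firaprazole: 10–49 mL/min → 50% of 1000 mg = 500 mg.
xoraciclib: < 80 mL/min → 42% of 2000 mg = 840 mg.
Total = 500 + 840 = 1340 mg.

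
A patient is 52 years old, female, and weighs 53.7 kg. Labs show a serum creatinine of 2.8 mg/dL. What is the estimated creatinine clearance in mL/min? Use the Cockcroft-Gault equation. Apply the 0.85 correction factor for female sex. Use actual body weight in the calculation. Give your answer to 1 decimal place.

CrCl = (140 − 52) × 53.7 / (72 × 2.8) × 0.85 = 4725.6 / 201.60 × 0.85 ≈ 19.9 mL/min

19.9 mL/min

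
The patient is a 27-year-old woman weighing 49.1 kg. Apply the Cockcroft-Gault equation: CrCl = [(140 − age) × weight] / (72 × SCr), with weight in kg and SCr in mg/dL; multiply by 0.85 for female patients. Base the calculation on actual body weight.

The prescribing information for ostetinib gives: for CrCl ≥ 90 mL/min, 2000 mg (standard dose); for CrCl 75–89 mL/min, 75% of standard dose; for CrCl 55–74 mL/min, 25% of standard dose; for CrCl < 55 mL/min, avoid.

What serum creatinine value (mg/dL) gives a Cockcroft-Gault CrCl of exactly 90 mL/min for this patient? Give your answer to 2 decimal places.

0.73 mg/dL

Standard dose requires CrCl ≥ 90 mL/min.
Set (140 − 27) × 49.1 × 0.85 / (72 × SCr) = 90
SCr = (140 − 27) × 49.1 × 0.85 / (72 × 90) = 0.728 mg/dL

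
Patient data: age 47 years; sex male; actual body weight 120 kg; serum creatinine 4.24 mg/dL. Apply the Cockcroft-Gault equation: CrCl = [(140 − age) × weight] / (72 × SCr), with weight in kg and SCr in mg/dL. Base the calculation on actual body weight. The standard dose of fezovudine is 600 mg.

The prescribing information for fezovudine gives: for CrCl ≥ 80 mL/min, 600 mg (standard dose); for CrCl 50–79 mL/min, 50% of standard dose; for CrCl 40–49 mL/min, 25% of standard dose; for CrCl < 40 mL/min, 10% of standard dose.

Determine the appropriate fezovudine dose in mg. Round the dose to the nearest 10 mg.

60 mg

CrCl = (140 − 47) × 120 / (72 × 4.24) = 11160.0 / 305.28 ≈ 36.6 mL/min
CrCl ≈ 37 mL/min → bracket < 40 mL/min.
10% of 600 mg = 60 mg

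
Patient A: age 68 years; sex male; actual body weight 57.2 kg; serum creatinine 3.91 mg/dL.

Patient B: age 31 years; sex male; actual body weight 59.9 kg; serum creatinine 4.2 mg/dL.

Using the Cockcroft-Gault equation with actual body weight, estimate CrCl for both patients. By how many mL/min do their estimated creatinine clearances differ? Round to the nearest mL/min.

Patient A: CrCl = (140 − 68) × 57.2 / (72 × 3.91) = 4118.4 / 281.52 ≈ 14.6 mL/min
Patient B: CrCl = (140 − 31) × 59.9 / (72 × 4.2) = 6529.1 / 302.40 ≈ 21.6 mL/min
|14.6 − 21.6| = 7.0 mL/min

7 mL/min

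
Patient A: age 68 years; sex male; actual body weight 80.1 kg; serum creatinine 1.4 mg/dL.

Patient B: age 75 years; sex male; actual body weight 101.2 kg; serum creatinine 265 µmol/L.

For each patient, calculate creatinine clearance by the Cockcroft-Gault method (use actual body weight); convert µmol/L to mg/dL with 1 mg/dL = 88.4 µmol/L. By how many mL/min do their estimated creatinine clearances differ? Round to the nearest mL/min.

27 mL/min

Patient A: CrCl = (140 − 68) × 80.1 / (72 × 1.4) = 5767.2 / 100.80 ≈ 57.2 mL/min
Patient B: SCr = 265 / 88.4 = 2.998 mg/dL
Patient B: CrCl = (140 − 75) × 101.2 / (72 × 2.998) = 6578.0 / 215.86 ≈ 30.5 mL/min
|57.2 − 30.5| = 26.7 mL/min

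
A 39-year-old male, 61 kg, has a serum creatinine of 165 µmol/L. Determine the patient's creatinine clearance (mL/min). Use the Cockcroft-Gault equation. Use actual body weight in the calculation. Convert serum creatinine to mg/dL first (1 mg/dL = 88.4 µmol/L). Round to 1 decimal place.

SCr = 165 / 88.4 = 1.867 mg/dL
CrCl = (140 − 39) × 61 / (72 × 1.867) = 6161.0 / 134.42 ≈ 45.8 mL/min

45.8 mL/min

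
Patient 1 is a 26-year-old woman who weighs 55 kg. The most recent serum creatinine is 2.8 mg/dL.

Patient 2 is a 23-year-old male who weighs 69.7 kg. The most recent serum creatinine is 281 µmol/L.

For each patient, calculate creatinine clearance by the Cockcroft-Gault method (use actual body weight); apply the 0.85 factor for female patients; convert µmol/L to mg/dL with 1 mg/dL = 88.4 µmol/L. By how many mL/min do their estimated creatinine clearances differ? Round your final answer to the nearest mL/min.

9 mL/min

Patient 1: CrCl = (140 − 26) × 55 / (72 × 2.8) × 0.85 = 6270.0 / 201.60 × 0.85 ≈ 26.4 mL/min
Patient 2: SCr = 281 / 88.4 = 3.179 mg/dL
Patient 2: CrCl = (140 − 23) × 69.7 / (72 × 3.179) = 8154.9 / 228.89 ≈ 35.6 mL/min
|26.4 − 35.6| = 9.2 mL/min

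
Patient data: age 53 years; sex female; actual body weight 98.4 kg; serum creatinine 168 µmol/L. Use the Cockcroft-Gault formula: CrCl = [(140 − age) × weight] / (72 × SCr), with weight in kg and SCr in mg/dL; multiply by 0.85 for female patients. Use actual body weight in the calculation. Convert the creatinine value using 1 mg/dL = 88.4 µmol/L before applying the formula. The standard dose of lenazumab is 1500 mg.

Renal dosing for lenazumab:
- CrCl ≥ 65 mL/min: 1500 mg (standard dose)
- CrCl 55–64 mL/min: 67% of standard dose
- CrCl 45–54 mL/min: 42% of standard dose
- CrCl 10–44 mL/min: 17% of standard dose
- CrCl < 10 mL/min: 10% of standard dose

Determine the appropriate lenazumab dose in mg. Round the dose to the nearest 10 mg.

630 mg

SCr = 168 / 88.4 = 1.9 mg/dL
CrCl = (140 − 53) × 98.4 / (72 × 1.9) × 0.85 = 8560.8 / 136.80 × 0.85 ≈ 53.2 mL/min
CrCl ≈ 53 mL/min → bracket 45–54 mL/min.
42% of 1500 mg = 630 mg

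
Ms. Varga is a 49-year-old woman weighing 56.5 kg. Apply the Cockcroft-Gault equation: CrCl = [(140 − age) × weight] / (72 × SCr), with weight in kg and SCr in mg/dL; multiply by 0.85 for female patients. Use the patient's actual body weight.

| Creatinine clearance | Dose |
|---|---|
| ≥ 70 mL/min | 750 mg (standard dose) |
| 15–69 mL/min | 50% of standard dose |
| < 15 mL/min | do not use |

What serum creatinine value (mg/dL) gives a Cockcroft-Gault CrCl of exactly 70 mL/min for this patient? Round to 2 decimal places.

0.87 mg/dL

Standard dose requires CrCl ≥ 70 mL/min.
Set (140 − 49) × 56.5 × 0.85 / (72 × SCr) = 70
SCr = (140 − 49) × 56.5 × 0.85 / (72 × 70) = 0.867 mg/dL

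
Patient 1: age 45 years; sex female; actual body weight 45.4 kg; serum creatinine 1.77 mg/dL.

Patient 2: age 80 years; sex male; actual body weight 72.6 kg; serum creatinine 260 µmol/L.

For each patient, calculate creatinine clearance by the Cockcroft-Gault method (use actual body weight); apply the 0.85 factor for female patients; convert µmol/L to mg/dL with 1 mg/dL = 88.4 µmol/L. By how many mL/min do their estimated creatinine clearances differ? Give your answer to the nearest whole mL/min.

8 mL/min

Patient 1: CrCl = (140 − 45) × 45.4 / (72 × 1.77) × 0.85 = 4313.0 / 127.44 × 0.85 ≈ 28.8 mL/min
Patient 2: SCr = 260 / 88.4 = 2.941 mg/dL
Patient 2: CrCl = (140 − 80) × 72.6 / (72 × 2.941) = 4356.0 / 211.75 ≈ 20.6 mL/min
|28.8 − 20.6| = 8.2 mL/min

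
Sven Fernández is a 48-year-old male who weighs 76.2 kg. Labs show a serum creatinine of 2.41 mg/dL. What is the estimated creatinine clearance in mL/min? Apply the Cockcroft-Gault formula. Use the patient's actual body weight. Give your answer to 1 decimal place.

40.4 mL/min

CrCl = (140 − 48) × 76.2 / (72 × 2.41) = 7010.4 / 173.52 ≈ 40.4 mL/min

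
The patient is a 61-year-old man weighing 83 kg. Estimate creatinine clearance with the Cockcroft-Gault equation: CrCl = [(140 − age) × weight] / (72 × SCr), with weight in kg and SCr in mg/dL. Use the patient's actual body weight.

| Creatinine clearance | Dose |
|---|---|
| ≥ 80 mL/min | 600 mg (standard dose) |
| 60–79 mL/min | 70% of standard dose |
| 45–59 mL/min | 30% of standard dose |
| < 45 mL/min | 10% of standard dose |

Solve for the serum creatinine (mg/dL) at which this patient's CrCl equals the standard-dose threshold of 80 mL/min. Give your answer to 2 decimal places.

Standard dose requires CrCl ≥ 80 mL/min.
Set (140 − 61) × 83 / (72 × SCr) = 80
SCr = (140 − 61) × 83 / (72 × 80) = 1.138 mg/dL

1.14 mg/dL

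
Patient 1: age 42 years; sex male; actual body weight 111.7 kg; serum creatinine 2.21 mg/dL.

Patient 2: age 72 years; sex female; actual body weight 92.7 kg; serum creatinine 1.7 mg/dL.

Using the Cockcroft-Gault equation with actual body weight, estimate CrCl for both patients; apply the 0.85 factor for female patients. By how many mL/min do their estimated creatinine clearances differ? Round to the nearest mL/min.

25 mL/min

Patient 1: CrCl = (140 − 42) × 111.7 / (72 × 2.21) = 10946.6 / 159.12 ≈ 68.8 mL/min
Patient 2: CrCl = (140 − 72) × 92.7 / (72 × 1.7) × 0.85 = 6303.6 / 122.40 × 0.85 ≈ 43.8 mL/min
|68.8 − 43.8| = 25.0 mL/min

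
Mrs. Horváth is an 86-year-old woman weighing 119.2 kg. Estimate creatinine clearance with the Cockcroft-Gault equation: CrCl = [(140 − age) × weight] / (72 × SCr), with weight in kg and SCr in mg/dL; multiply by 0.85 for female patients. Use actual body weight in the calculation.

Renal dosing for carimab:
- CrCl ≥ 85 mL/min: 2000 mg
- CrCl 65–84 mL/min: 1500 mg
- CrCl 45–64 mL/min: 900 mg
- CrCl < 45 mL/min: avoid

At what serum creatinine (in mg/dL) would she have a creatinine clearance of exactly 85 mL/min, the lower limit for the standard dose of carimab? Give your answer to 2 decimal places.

0.89 mg/dL

Standard dose requires CrCl ≥ 85 mL/min.
Set (140 − 86) × 119.2 × 0.85 / (72 × SCr) = 85
SCr = (140 − 86) × 119.2 × 0.85 / (72 × 85) = 0.894 mg/dL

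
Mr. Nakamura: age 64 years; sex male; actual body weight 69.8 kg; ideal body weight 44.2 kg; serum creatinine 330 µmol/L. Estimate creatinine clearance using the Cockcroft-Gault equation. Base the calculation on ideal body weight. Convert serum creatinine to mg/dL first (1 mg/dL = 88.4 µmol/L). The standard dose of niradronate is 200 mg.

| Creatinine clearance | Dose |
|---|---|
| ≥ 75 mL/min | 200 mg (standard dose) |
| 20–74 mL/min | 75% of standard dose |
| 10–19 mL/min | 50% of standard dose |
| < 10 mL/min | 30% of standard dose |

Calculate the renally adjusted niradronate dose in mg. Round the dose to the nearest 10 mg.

100 mg

SCr = 330 / 88.4 = 3.733 mg/dL
CrCl = (140 − 64) × 44.2 / (72 × 3.733) = 3359.2 / 268.78 ≈ 12.5 mL/min
CrCl ≈ 12 mL/min → bracket 10–19 mL/min.
50% of 200 mg = 100 mg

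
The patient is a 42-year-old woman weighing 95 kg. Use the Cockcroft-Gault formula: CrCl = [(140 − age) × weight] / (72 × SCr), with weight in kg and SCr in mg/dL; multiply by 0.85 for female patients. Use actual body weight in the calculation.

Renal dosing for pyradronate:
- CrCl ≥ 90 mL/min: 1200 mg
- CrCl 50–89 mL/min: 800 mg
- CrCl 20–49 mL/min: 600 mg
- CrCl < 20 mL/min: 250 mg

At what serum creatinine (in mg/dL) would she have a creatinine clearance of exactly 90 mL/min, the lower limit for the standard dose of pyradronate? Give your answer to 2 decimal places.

1.22 mg/dL

Standard dose requires CrCl ≥ 90 mL/min.
Set (140 − 42) × 95 × 0.85 / (72 × SCr) = 90
SCr = (140 − 42) × 95 × 0.85 / (72 × 90) = 1.221 mg/dL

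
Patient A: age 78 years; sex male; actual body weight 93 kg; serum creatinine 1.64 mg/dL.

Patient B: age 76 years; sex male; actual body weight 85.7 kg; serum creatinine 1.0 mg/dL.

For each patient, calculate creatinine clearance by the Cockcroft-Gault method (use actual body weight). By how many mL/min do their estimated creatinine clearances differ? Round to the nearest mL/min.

Patient A: CrCl = (140 − 78) × 93 / (72 × 1.64) = 5766.0 / 118.08 ≈ 48.8 mL/min
Patient B: CrCl = (140 − 76) × 85.7 / (72 × 1) = 5484.8 / 72.00 ≈ 76.2 mL/min
|48.8 − 76.2| = 27.4 mL/min

27 mL/min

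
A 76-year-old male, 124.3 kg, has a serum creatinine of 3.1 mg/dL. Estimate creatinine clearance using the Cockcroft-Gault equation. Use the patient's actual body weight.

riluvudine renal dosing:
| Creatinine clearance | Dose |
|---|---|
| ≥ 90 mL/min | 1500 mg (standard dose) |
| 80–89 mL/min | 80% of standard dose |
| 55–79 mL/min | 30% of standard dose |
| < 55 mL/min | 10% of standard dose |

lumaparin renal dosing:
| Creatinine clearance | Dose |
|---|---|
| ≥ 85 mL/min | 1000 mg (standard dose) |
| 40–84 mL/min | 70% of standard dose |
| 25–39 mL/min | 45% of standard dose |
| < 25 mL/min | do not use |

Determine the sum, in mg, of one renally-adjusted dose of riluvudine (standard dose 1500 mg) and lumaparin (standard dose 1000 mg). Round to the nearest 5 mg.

CrCl = (140 − 76) × 124.3 / (72 × 3.1) = 7955.2 / 223.20 ≈ 35.6 mL/min
CrCl ≈ 36 mL/min.
riluvudine: < 55 mL/min → 10% of 1500 mg = 150 mg.
lumaparin: 25–39 mL/min → 45% of 1000 mg = 450 mg.
Total = 150 + 450 = 600 mg.

600 mg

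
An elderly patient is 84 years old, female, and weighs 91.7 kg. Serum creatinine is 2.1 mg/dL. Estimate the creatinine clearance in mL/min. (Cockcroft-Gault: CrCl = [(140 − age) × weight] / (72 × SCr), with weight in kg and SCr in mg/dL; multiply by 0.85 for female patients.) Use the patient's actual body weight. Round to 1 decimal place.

CrCl = (140 − 84) × 91.7 / (72 × 2.1) × 0.85 = 5135.2 / 151.20 × 0.85 ≈ 28.9 mL/min

28.9 mL/min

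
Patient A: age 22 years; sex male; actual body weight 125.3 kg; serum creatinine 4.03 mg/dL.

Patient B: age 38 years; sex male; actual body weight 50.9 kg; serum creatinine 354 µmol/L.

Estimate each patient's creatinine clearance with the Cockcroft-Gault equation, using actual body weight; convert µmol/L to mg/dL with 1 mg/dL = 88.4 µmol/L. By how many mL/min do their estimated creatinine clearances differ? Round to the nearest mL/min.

Patient A: CrCl = (140 − 22) × 125.3 / (72 × 4.03) = 14785.4 / 290.16 ≈ 51.0 mL/min
Patient B: SCr = 354 / 88.4 = 4.005 mg/dL
Patient B: CrCl = (140 − 38) × 50.9 / (72 × 4.005) = 5191.8 / 288.36 ≈ 18.0 mL/min
|51.0 − 18.0| = 33.0 mL/min

33 mL/min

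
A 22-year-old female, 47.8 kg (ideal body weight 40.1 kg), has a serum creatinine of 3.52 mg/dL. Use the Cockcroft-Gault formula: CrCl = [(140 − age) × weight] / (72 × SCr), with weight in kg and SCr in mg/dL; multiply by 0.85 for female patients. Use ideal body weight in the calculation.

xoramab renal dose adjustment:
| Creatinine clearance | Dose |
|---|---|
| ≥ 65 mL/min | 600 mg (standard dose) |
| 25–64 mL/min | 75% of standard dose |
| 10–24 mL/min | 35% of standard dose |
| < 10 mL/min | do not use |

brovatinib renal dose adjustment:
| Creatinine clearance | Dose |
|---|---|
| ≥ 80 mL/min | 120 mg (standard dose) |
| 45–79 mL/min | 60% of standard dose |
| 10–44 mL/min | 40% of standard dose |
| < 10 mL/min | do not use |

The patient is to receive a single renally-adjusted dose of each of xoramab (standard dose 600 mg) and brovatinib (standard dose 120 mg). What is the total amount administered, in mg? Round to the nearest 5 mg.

CrCl = (140 − 22) × 40.1 / (72 × 3.52) × 0.85 = 4731.8 / 253.44 × 0.85 ≈ 15.9 mL/min
CrCl ≈ 16 mL/min.
xoramab: 10–24 mL/min → 35% of 600 mg = 210 mg.
brovatinib: 10–44 mL/min → 40% of 120 mg = 48 mg.
Total = 210 + 48 = 258 mg.

260 mg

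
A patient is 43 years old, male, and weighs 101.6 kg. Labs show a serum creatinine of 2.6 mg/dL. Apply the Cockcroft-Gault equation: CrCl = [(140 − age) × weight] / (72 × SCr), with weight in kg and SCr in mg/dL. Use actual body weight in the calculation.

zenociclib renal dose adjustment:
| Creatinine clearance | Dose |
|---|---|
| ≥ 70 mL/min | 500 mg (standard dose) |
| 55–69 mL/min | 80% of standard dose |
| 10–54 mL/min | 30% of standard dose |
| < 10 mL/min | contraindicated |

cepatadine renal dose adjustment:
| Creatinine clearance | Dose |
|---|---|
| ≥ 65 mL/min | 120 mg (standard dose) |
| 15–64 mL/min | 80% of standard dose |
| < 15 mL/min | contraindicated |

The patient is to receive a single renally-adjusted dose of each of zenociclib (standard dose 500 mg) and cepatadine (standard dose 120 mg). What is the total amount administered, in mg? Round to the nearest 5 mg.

245 mg

CrCl = (140 − 43) × 101.6 / (72 × 2.6) = 9855.2 / 187.20 ≈ 52.6 mL/min
CrCl ≈ 53 mL/min.
zenociclib: 10–54 mL/min → 30% of 500 mg = 150 mg.
cepatadine: 15–64 mL/min → 80% of 120 mg = 96 mg.
Total = 150 + 96 = 246 mg.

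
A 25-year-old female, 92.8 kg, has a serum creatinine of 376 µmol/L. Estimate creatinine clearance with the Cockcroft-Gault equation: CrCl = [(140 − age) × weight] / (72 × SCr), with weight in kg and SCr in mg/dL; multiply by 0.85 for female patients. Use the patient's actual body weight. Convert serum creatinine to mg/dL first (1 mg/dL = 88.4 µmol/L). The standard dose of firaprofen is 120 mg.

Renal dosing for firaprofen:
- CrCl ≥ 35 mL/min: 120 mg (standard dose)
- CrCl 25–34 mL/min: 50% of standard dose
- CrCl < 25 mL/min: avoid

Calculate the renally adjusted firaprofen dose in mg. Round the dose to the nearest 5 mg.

60 mg

SCr = 376 / 88.4 = 4.253 mg/dL
CrCl = (140 − 25) × 92.8 / (72 × 4.253) × 0.85 = 10672.0 / 306.22 × 0.85 ≈ 29.6 mL/min
CrCl ≈ 30 mL/min → bracket 25–34 mL/min.
50% of 120 mg = 60 mg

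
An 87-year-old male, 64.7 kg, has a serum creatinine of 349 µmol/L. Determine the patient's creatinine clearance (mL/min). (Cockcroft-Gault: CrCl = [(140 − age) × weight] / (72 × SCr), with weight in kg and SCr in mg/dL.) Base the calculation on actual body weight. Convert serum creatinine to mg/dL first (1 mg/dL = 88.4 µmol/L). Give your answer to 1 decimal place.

12.1 mL/min

SCr = 349 / 88.4 = 3.948 mg/dL
CrCl = (140 − 87) × 64.7 / (72 × 3.948) = 3429.1 / 284.26 ≈ 12.1 mL/min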